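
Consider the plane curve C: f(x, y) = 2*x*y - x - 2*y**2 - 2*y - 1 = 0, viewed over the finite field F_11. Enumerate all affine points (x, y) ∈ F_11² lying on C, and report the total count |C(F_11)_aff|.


Affine F_11-points: {(5, 1), (5, 3), (6, 8), (7, 7), (7, 10), (8, 2), (8, 5), (9, 4), (10, 0), (10, 9)}; count = 10.

For each of the 121 pairs (x, y) ∈ F_11², evaluate f(x, y) mod 11. Record the zeros.
  x = 0: [0↦10, 1↦6, 2↦9, 3↦8, 4↦3, 5↦5, 6↦3, 7↦8, 8↦9, 9↦6, 10↦10]  zeros at y ∈ ∅
  x = 1: [0↦9, 1↦7, 2↦1, 3↦2, 4↦10, 5↦3, 6↦3, 7↦10, 8↦2, 9↦1, 10↦7]  zeros at y ∈ ∅
  x = 2: [0↦8, 1↦8, 2↦4, 3↦7, 4↦6, 5↦1, 6↦3, 7↦1, 8↦6, 9↦7, 10↦4]  zeros at y ∈ ∅
  x = 3: [0↦7, 1↦9, 2↦7, 3↦1, 4↦2, 5↦10, 6↦3, 7↦3, 8↦10, 9↦2, 10↦1]  zeros at y ∈ ∅
  x = 4: [0↦6, 1↦10, 2↦10, 3↦6, 4↦9, 5↦8, 6↦3, 7↦5, 8↦3, 9↦8, 10↦9]  zeros at y ∈ ∅
  x = 5: [0↦5, 1↦0, 2↦2, 3↦0, 4↦5, 5↦6, 6↦3, 7↦7, 8↦7, 9↦3, 10↦6]  zeros at y ∈ {1, 3}
  x = 6: [0↦4, 1↦1, 2↦5, 3↦5, 4↦1, 5↦4, 6↦3, 7↦9, 8↦0, 9↦9, 10↦3]  zeros at y ∈ {8}
  x = 7: [0↦3, 1↦2, 2↦8, 3↦10, 4↦8, 5↦2, 6↦3, 7↦0, 8↦4, 9↦4, 10↦0]  zeros at y ∈ {7, 10}
  x = 8: [0↦2, 1↦3, 2↦0, 3↦4, 4↦4, 5↦0, 6↦3, 7↦2, 8↦8, 9↦10, 10↦8]  zeros at y ∈ {2, 5}
  x = 9: [0↦1, 1↦4, 2↦3, 3↦9, 4↦0, 5↦9, 6↦3, 7↦4, 8↦1, 9↦5, 10↦5]  zeros at y ∈ {4}
  x = 10: [0↦0, 1↦5, 2↦6, 3↦3, 4↦7, 5↦7, 6↦3, 7↦6, 8↦5, 9↦0, 10↦2]  zeros at y ∈ {0, 9}
Collecting zeros: affine points = {(5, 1), (5, 3), (6, 8), (7, 7), (7, 10), (8, 2), (8, 5), (9, 4), (10, 0), (10, 9)}.
Total count |C(F_11)_aff| = 10.


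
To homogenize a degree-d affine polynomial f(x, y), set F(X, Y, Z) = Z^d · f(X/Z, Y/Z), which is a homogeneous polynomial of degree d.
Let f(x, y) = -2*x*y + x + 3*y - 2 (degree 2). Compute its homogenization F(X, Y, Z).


F(X, Y, Z) = -2*X*Y + X*Z + 3*Y*Z - 2*Z**2

deg(f) = 2.
Substitute x = X/Z, y = Y/Z into f, then multiply by Z^2.
  monomial -2·x^1·y^1 ↦ -2·X^1·Y^1·Z^0.
  monomial 1·x^1·y^0 ↦ 1·X^1·Y^0·Z^1.
  monomial 3·x^0·y^1 ↦ 3·X^0·Y^1·Z^1.
  monomial -2·x^0·y^0 ↦ -2·X^0·Y^0·Z^2.
Collecting: F(X, Y, Z) = -2*X*Y + X*Z + 3*Y*Z - 2*Z**2.


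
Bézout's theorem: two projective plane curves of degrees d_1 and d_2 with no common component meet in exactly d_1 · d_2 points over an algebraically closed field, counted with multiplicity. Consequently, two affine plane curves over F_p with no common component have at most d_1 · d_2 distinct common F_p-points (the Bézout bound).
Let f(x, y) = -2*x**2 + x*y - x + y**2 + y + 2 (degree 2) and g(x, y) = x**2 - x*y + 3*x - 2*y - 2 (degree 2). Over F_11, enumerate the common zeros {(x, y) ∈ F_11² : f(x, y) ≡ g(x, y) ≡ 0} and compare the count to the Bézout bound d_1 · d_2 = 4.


Common zeros: {(7, 10)}; count = 1; Bézout bound = 4.

deg(f) = 2, deg(g) = 2, so Bézout bound = 4.
Scan x ∈ F_11. For each x, list the y ∈ F_11 with f(x, y) ≡ 0 and those with g(x, y) ≡ 0 (mod 11); the common zeros in that column are the intersection.
  x = 0: f ≡ 0 at y ∈ {4, 6}; g ≡ 0 at y ∈ {10}; common: ∅.
  x = 1: f ≡ 0 at y ∈ ∅; g ≡ 0 at y ∈ {8}; common: ∅.
  x = 2: f ≡ 0 at y ∈ ∅; g ≡ 0 at y ∈ {2}; common: ∅.
  x = 3: f ≡ 0 at y ∈ {8, 10}; g ≡ 0 at y ∈ {1}; common: ∅.
  x = 4: f ≡ 0 at y ∈ ∅; g ≡ 0 at y ∈ {8}; common: ∅.
  x = 5: f ≡ 0 at y ∈ ∅; g ≡ 0 at y ∈ {7}; common: ∅.
  x = 6: f ≡ 0 at y ∈ {7, 8}; g ≡ 0 at y ∈ {1}; common: ∅.
  x = 7: f ≡ 0 at y ∈ {4, 10}; g ≡ 0 at y ∈ {10}; common: {10}.
  x = 8: f ≡ 0 at y ∈ {6, 7}; g ≡ 0 at y ∈ {2}; common: ∅.
  x = 9: f ≡ 0 at y ∈ ∅; g ≡ 0 at y ∈ ∅; common: ∅.
  x = 10: f ≡ 0 at y ∈ ∅; g ≡ 0 at y ∈ {7}; common: ∅.
Collecting: common zeros = {(7, 10)}, so the count is 1.
Comparison with the Bézout bound: 1 ≤ 4 = deg(f)·deg(g), as expected for curves with no common component (the affine F_11-count falls short of the bound because intersections may lie at infinity, over extension fields, or carry multiplicity).


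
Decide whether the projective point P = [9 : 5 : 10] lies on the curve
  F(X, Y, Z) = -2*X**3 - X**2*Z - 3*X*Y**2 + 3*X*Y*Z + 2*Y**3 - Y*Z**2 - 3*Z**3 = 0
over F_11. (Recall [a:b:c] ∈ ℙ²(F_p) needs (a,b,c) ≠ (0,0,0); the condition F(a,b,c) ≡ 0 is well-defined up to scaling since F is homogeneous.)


F(9,5,10) ≡ 8 (mod 11); P is NOT on the curve.

Evaluate F(9, 5, 10) term-by-term (mod 11).
  -2*X**3 ↦ -2·729·1·1 = -1458
  -X**2*Z ↦ -1·81·1·10 = -810
  -3*X*Y**2 ↦ -3·9·25·1 = -675
  3*X*Y*Z ↦ 3·9·5·10 = 1350
  2*Y**3 ↦ 2·1·125·1 = 250
  -Y*Z**2 ↦ -1·1·5·100 = -500
  -3*Z**3 ↦ -3·1·1·1000 = -3000
Sum: F(9, 5, 10) = (-1458) + (-810) + (-675) + (1350) + (250) + (-500) + (-3000) = -4843.
Reducing mod 11: -4843 ≡ 8 (mod 11).
Since F(a, b, c) ≡ 8 ≠ 0 (mod 11), P does NOT lie on the curve.


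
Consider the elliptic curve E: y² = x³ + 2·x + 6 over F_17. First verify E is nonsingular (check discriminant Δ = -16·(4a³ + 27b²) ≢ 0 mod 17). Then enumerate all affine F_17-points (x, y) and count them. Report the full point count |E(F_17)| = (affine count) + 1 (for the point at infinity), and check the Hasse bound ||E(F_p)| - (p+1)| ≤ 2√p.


Affine points = {(1, 3), (1, 14), (2, 1), (2, 16), (6, 8), (6, 9), (11, 4), (11, 13), (13, 6), (13, 11)}; affine count = 10; |E(F_17)| = 11.

Discriminant check: Δ ∝ 4a³ + 27b² = 4·2³ + 27·6² = 4·8 + 27·36 ≡ 1 (mod 17). Nonzero ⇒ E is nonsingular.
For each x ∈ F_17, compute rhs = x³ + 2·x + 6 mod 17, then count y ∈ F_17 with y² ≡ rhs.
  x = 0: rhs = 6, matching y values: none (0 points).
  x = 1: rhs = 9, matching y values: 3, 14 (2 points).
  x = 2: rhs = 1, matching y values: 1, 16 (2 points).
  x = 3: rhs = 5, matching y values: none (0 points).
  x = 4: rhs = 10, matching y values: none (0 points).
  x = 5: rhs = 5, matching y values: none (0 points).
  x = 6: rhs = 13, matching y values: 8, 9 (2 points).
  x = 7: rhs = 6, matching y values: none (0 points).
  x = 8: rhs = 7, matching y values: none (0 points).
  x = 9: rhs = 5, matching y values: none (0 points).
  x = 10: rhs = 6, matching y values: none (0 points).
  x = 11: rhs = 16, matching y values: 4, 13 (2 points).
  x = 12: rhs = 7, matching y values: none (0 points).
  x = 13: rhs = 2, matching y values: 6, 11 (2 points).
  x = 14: rhs = 7, matching y values: none (0 points).
  x = 15: rhs = 11, matching y values: none (0 points).
  x = 16: rhs = 3, matching y values: none (0 points).
Total affine count: 10.
Full point count |E(F_17)| = 10 + 1 = 11.
Hasse bound: |11 − (17+1)| = |-7| = 7 ≤ 2√17 ≈ 8.2462 ✓.


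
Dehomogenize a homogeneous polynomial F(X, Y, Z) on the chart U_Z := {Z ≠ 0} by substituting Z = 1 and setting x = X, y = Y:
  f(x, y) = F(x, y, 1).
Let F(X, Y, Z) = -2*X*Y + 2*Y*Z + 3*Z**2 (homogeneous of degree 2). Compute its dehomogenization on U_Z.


f(x, y) = -2*x*y + 2*y + 3

On U_Z we set Z = 1. Each monomial c·X^i·Y^j·Z^k in F becomes c·x^i·y^j·1^k = c·x^i·y^j.
Substituting Z = 1: F(X, Y, 1) = -2*x*y + 2*y + 3.
Note: deg(f) ≤ deg(F) = 2; strict inequality happens when F is divisible by Z (lost terms).


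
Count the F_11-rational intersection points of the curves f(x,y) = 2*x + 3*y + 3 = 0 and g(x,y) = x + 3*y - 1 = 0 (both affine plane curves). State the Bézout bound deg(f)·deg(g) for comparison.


Common zeros: {(7, 9)}; count = 1; Bézout bound = 1.

deg(f) = 1, deg(g) = 1, so Bézout bound = 1.
Scan x ∈ F_11. For each x, list the y ∈ F_11 with f(x, y) ≡ 0 and those with g(x, y) ≡ 0 (mod 11); the common zeros in that column are the intersection.
  x = 0: f ≡ 0 at y ∈ {10}; g ≡ 0 at y ∈ {4}; common: ∅.
  x = 1: f ≡ 0 at y ∈ {2}; g ≡ 0 at y ∈ {0}; common: ∅.
  x = 2: f ≡ 0 at y ∈ {5}; g ≡ 0 at y ∈ {7}; common: ∅.
  x = 3: f ≡ 0 at y ∈ {8}; g ≡ 0 at y ∈ {3}; common: ∅.
  x = 4: f ≡ 0 at y ∈ {0}; g ≡ 0 at y ∈ {10}; common: ∅.
  x = 5: f ≡ 0 at y ∈ {3}; g ≡ 0 at y ∈ {6}; common: ∅.
  x = 6: f ≡ 0 at y ∈ {6}; g ≡ 0 at y ∈ {2}; common: ∅.
  x = 7: f ≡ 0 at y ∈ {9}; g ≡ 0 at y ∈ {9}; common: {9}.
  x = 8: f ≡ 0 at y ∈ {1}; g ≡ 0 at y ∈ {5}; common: ∅.
  x = 9: f ≡ 0 at y ∈ {4}; g ≡ 0 at y ∈ {1}; common: ∅.
  x = 10: f ≡ 0 at y ∈ {7}; g ≡ 0 at y ∈ {8}; common: ∅.
Collecting: common zeros = {(7, 9)}, so the count is 1.
Comparison with the Bézout bound: 1 ≤ 1 = deg(f)·deg(g), as expected for curves with no common component (the bound is attained).


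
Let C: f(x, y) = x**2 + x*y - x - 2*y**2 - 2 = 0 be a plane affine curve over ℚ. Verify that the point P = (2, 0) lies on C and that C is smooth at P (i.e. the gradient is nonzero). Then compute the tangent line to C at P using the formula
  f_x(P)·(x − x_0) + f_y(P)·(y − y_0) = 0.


Tangent line at P: 3*x + 2*y - 6 = 0.

Step 1: f(2, 0) = 0, so P lies on C.
Step 2: partial derivatives
  f_x(x, y) = 2*x + y - 1, f_y(x, y) = x - 4*y.
  f_x(P) = 3, f_y(P) = 2 (gradient nonzero, so P is smooth).
Step 3: tangent line at P: 3·(x − 2) + 2·(y − 0) = 0.
Expanding: 3*x + 2*y - 6 = 0.


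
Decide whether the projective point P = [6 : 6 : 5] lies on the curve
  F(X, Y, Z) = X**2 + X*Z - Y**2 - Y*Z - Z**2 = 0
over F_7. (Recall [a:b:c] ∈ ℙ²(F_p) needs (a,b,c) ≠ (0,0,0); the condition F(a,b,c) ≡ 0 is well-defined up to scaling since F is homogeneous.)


F(6,6,5) ≡ 3 (mod 7); P is NOT on the curve.

Evaluate F(6, 6, 5) term-by-term (mod 7).
  X**2 ↦ 1·36·1·1 = 36
  X*Z ↦ 1·6·1·5 = 30
  -Y**2 ↦ -1·1·36·1 = -36
  -Y*Z ↦ -1·1·6·5 = -30
  -Z**2 ↦ -1·1·1·25 = -25
Sum: F(6, 6, 5) = (36) + (30) + (-36) + (-30) + (-25) = -25.
Reducing mod 7: -25 ≡ 3 (mod 7).
Since F(a, b, c) ≡ 3 ≠ 0 (mod 7), P does NOT lie on the curve.


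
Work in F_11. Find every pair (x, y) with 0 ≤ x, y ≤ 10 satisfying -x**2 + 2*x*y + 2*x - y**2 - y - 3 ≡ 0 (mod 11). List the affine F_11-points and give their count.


Affine F_11-points: {(0, 5), (1, 5), (1, 7), (3, 2), (3, 3), (4, 0), (4, 7), (5, 3), (5, 6), (9, 0), (9, 6)}; count = 11.

For each of the 121 pairs (x, y) ∈ F_11², evaluate f(x, y) mod 11. Record the zeros.
  x = 0: [0↦8, 1↦6, 2↦2, 3↦7, 4↦10, 5↦0, 6↦10, 7↦7, 8↦2, 9↦6, 10↦8]  zeros at y ∈ {5}
  x = 1: [0↦9, 1↦9, 2↦7, 3↦3, 4↦8, 5↦0, 6↦1, 7↦0, 8↦8, 9↦3, 10↦7]  zeros at y ∈ {5, 7}
  x = 2: [0↦8, 1↦10, 2↦10, 3↦8, 4↦4, 5↦9, 6↦1, 7↦2, 8↦1, 9↦9, 10↦4]  zeros at y ∈ ∅
  x = 3: [0↦5, 1↦9, 2↦0, 3↦0, 4↦9, 5↦5, 6↦10, 7↦2, 8↦3, 9↦2, 10↦10]  zeros at y ∈ {2, 3}
  x = 4: [0↦0, 1↦6, 2↦10, 3↦1, 4↦1, 5↦10, 6↦6, 7↦0, 8↦3, 9↦4, 10↦3]  zeros at y ∈ {0, 7}
  x = 5: [0↦4, 1↦1, 2↦7, 3↦0, 4↦2, 5↦2, 6↦0, 7↦7, 8↦1, 9↦4, 10↦5]  zeros at y ∈ {3, 6}
  x = 6: [0↦6, 1↦5, 2↦2, 3↦8, 4↦1, 5↦3, 6↦3, 7↦1, 8↦8, 9↦2, 10↦5]  zeros at y ∈ ∅
  x = 7: [0↦6, 1↦7, 2↦6, 3↦3, 4↦9, 5↦2, 6↦4, 7↦4, 8↦2, 9↦9, 10↦3]  zeros at y ∈ ∅
  x = 8: [0↦4, 1↦7, 2↦8, 3↦7, 4↦4, 5↦10, 6↦3, 7↦5, 8↦5, 9↦3, 10↦10]  zeros at y ∈ ∅
  x = 9: [0↦0, 1↦5, 2↦8, 3↦9, 4↦8, 5↦5, 6↦0, 7↦4, 8↦6, 9↦6, 10↦4]  zeros at y ∈ {0, 6}
  x = 10: [0↦5, 1↦1, 2↦6, 3↦9, 4↦10, 5↦9, 6↦6, 7↦1, 8↦5, 9↦7, 10↦7]  zeros at y ∈ ∅
Collecting zeros: affine points = {(0, 5), (1, 5), (1, 7), (3, 2), (3, 3), (4, 0), (4, 7), (5, 3), (5, 6), (9, 0), (9, 6)}.
Total count |C(F_11)_aff| = 11.


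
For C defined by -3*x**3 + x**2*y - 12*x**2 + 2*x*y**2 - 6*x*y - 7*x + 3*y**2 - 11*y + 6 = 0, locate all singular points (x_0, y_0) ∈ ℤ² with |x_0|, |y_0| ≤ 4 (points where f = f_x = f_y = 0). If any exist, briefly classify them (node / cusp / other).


Singular points: {(-1, 2)}; classification: node.

Compute partial derivatives:
  f_x = -9*x**2 + 2*x*y - 24*x + 2*y**2 - 6*y - 7.
  f_y = x**2 + 4*x*y - 6*x + 6*y - 11.
Scan x_0 ∈ {−4, ..., 4}. For each x_0, f_y(x_0, y) is a polynomial in y; find its integer roots y ∈ {−4, ..., 4}, then test f_x and f at those candidates.
  x = -4: f_y(-4, y) = 29 - 10*y; no integer root y with |y| ≤ 4.
  x = -3: f_y(-3, y) = 16 - 6*y; no integer root y with |y| ≤ 4.
  x = -2: f_y(-2, y) = 5 - 2*y; no integer root y with |y| ≤ 4.
  x = -1: f_y(-1, y) = 2*y - 4; vanishes at y ∈ {2}. (-1, 2): f_x = 0, f = 0 — SINGULAR.
  x = 0: f_y(0, y) = 6*y - 11; no integer root y with |y| ≤ 4.
  x = 1: f_y(1, y) = 10*y - 16; no integer root y with |y| ≤ 4.
  x = 2: f_y(2, y) = 14*y - 19; no integer root y with |y| ≤ 4.
  x = 3: f_y(3, y) = 18*y - 20; no integer root y with |y| ≤ 4.
  x = 4: f_y(4, y) = 22*y - 19; no integer root y with |y| ≤ 4.
Only singular point on the grid: (-1, 2).
Classify: substitute x = -1 + u, y = 2 + v and expand: f = -3*u**3 + u**2*v - u**2 + 2*u*v**2 + v**2.
No constant or linear terms (consistent with a singular point). Quadratic part: -u**2 + v**2. Cubic part: -3*u**3 + u**2*v + 2*u*v**2.
The quadratic part v**2 - u**2 = (v − u)(v + u) splits into two distinct linear factors, so there are two distinct tangent lines y − 2 = ±(x − -1) — this is a node (ordinary double point).
Classification: node.


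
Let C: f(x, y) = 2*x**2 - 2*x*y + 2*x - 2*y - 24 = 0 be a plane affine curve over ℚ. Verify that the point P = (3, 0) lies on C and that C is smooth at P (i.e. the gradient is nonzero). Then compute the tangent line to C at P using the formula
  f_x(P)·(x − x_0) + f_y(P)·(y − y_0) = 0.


Tangent line at P: 14*x - 8*y - 42 = 0.

Step 1: f(3, 0) = 0, so P lies on C.
Step 2: partial derivatives
  f_x(x, y) = 4*x - 2*y + 2, f_y(x, y) = -2*x - 2.
  f_x(P) = 14, f_y(P) = -8 (gradient nonzero, so P is smooth).
Step 3: tangent line at P: 14·(x − 3) + -8·(y − 0) = 0.
Expanding: 14*x - 8*y - 42 = 0.


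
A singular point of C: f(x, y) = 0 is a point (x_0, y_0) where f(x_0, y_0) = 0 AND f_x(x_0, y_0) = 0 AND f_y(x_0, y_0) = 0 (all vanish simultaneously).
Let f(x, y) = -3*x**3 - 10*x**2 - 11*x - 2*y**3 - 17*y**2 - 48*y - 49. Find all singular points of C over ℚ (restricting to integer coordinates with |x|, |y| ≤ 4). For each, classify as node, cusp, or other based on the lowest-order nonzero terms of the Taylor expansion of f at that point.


Singular points: {(-1, -3)}; classification: node.

Compute partial derivatives:
  f_x = -9*x**2 - 20*x - 11.
  f_y = -6*y**2 - 34*y - 48.
Scan x_0 ∈ {−4, ..., 4}. For each x_0, f_y(x_0, y) is a polynomial in y; find its integer roots y ∈ {−4, ..., 4}, then test f_x and f at those candidates.
  x = -4: f_y(-4, y) = -6*y**2 - 34*y - 48; vanishes at y ∈ {-3}. (-4, -3): f_x = -75 ≠ 0.
  x = -3: f_y(-3, y) = -6*y**2 - 34*y - 48; vanishes at y ∈ {-3}. (-3, -3): f_x = -32 ≠ 0.
  x = -2: f_y(-2, y) = -6*y**2 - 34*y - 48; vanishes at y ∈ {-3}. (-2, -3): f_x = -7 ≠ 0.
  x = -1: f_y(-1, y) = -6*y**2 - 34*y - 48; vanishes at y ∈ {-3}. (-1, -3): f_x = 0, f = 0 — SINGULAR.
  x = 0: f_y(0, y) = -6*y**2 - 34*y - 48; vanishes at y ∈ {-3}. (0, -3): f_x = -11 ≠ 0.
  x = 1: f_y(1, y) = -6*y**2 - 34*y - 48; vanishes at y ∈ {-3}. (1, -3): f_x = -40 ≠ 0.
  x = 2: f_y(2, y) = -6*y**2 - 34*y - 48; vanishes at y ∈ {-3}. (2, -3): f_x = -87 ≠ 0.
  x = 3: f_y(3, y) = -6*y**2 - 34*y - 48; vanishes at y ∈ {-3}. (3, -3): f_x = -152 ≠ 0.
  x = 4: f_y(4, y) = -6*y**2 - 34*y - 48; vanishes at y ∈ {-3}. (4, -3): f_x = -235 ≠ 0.
Only singular point on the grid: (-1, -3).
Classify: substitute x = -1 + u, y = -3 + v and expand: f = -3*u**3 - u**2 - 2*v**3 + v**2.
No constant or linear terms (consistent with a singular point). Quadratic part: -u**2 + v**2. Cubic part: -3*u**3 - 2*v**3.
The quadratic part v**2 - u**2 = (v − u)(v + u) splits into two distinct linear factors, so there are two distinct tangent lines y − -3 = ±(x − -1) — this is a node (ordinary double point).
Classification: node.


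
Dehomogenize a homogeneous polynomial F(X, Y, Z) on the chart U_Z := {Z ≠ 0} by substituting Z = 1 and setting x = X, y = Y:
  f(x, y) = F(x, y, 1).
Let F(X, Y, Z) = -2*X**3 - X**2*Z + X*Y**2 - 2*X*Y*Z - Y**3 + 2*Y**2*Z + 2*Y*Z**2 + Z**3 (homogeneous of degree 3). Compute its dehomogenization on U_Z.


f(x, y) = -2*x**3 - x**2 + x*y**2 - 2*x*y - y**3 + 2*y**2 + 2*y + 1

On U_Z we set Z = 1. Each monomial c·X^i·Y^j·Z^k in F becomes c·x^i·y^j·1^k = c·x^i·y^j.
Substituting Z = 1: F(X, Y, 1) = -2*x**3 - x**2 + x*y**2 - 2*x*y - y**3 + 2*y**2 + 2*y + 1.
Note: deg(f) ≤ deg(F) = 3; strict inequality happens when F is divisible by Z (lost terms).


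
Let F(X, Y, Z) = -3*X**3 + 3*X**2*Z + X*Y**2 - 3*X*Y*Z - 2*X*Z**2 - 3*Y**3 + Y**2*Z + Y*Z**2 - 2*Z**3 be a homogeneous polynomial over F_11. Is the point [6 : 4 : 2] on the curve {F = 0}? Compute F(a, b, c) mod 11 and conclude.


F(6,4,2) ≡ 5 (mod 11); P is NOT on the curve.

Evaluate F(6, 4, 2) term-by-term (mod 11).
  -3*X**3 ↦ -3·216·1·1 = -648
  3*X**2*Z ↦ 3·36·1·2 = 216
  X*Y**2 ↦ 1·6·16·1 = 96
  -3*X*Y*Z ↦ -3·6·4·2 = -144
  -2*X*Z**2 ↦ -2·6·1·4 = -48
  -3*Y**3 ↦ -3·1·64·1 = -192
  Y**2*Z ↦ 1·1·16·2 = 32
  Y*Z**2 ↦ 1·1·4·4 = 16
  -2*Z**3 ↦ -2·1·1·8 = -16
Sum: F(6, 4, 2) = (-648) + (216) + (96) + (-144) + (-48) + (-192) + (32) + (16) + (-16) = -688.
Reducing mod 11: -688 ≡ 5 (mod 11).
Since F(a, b, c) ≡ 5 ≠ 0 (mod 11), P does NOT lie on the curve.


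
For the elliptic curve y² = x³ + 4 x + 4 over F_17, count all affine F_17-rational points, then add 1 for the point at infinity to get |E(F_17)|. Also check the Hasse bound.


Affine points = {(0, 2), (0, 15), (1, 3), (1, 14), (3, 3), (3, 14), (4, 4), (4, 13), (5, 8), (5, 9), (7, 1), (7, 16), (8, 2), (8, 15), (9, 2), (9, 15), (11, 6), (11, 11), (13, 3), (13, 14), (14, 4), (14, 13), (16, 4), (16, 13)}; affine count = 24; |E(F_17)| = 25.

Discriminant check: Δ ∝ 4a³ + 27b² = 4·4³ + 27·4² = 4·64 + 27·16 ≡ 8 (mod 17). Nonzero ⇒ E is nonsingular.
For each x ∈ F_17, compute rhs = x³ + 4·x + 4 mod 17, then count y ∈ F_17 with y² ≡ rhs.
  x = 0: rhs = 4, matching y values: 2, 15 (2 points).
  x = 1: rhs = 9, matching y values: 3, 14 (2 points).
  x = 2: rhs = 3, matching y values: none (0 points).
  x = 3: rhs = 9, matching y values: 3, 14 (2 points).
  x = 4: rhs = 16, matching y values: 4, 13 (2 points).
  x = 5: rhs = 13, matching y values: 8, 9 (2 points).
  x = 6: rhs = 6, matching y values: none (0 points).
  x = 7: rhs = 1, matching y values: 1, 16 (2 points).
  x = 8: rhs = 4, matching y values: 2, 15 (2 points).
  x = 9: rhs = 4, matching y values: 2, 15 (2 points).
  x = 10: rhs = 7, matching y values: none (0 points).
  x = 11: rhs = 2, matching y values: 6, 11 (2 points).
  x = 12: rhs = 12, matching y values: none (0 points).
  x = 13: rhs = 9, matching y values: 3, 14 (2 points).
  x = 14: rhs = 16, matching y values: 4, 13 (2 points).
  x = 15: rhs = 5, matching y values: none (0 points).
  x = 16: rhs = 16, matching y values: 4, 13 (2 points).
Total affine count: 24.
Full point count |E(F_17)| = 24 + 1 = 25.
Hasse bound: |25 − (17+1)| = |7| = 7 ≤ 2√17 ≈ 8.2462 ✓.


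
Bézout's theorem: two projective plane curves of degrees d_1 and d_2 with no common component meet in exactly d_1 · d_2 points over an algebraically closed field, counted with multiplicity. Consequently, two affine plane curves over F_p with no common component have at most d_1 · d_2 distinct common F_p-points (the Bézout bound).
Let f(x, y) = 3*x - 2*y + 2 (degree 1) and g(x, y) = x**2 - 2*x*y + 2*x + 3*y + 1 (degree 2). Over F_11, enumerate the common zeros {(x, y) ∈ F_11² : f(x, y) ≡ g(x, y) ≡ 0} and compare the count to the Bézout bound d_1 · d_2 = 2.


Common zeros: {(8, 2)}; count = 1; Bézout bound = 2.

deg(f) = 1, deg(g) = 2, so Bézout bound = 2.
Scan x ∈ F_11. For each x, list the y ∈ F_11 with f(x, y) ≡ 0 and those with g(x, y) ≡ 0 (mod 11); the common zeros in that column are the intersection.
  x = 0: f ≡ 0 at y ∈ {1}; g ≡ 0 at y ∈ {7}; common: ∅.
  x = 1: f ≡ 0 at y ∈ {8}; g ≡ 0 at y ∈ {7}; common: ∅.
  x = 2: f ≡ 0 at y ∈ {4}; g ≡ 0 at y ∈ {9}; common: ∅.
  x = 3: f ≡ 0 at y ∈ {0}; g ≡ 0 at y ∈ {9}; common: ∅.
  x = 4: f ≡ 0 at y ∈ {7}; g ≡ 0 at y ∈ {5}; common: ∅.
  x = 5: f ≡ 0 at y ∈ {3}; g ≡ 0 at y ∈ {2}; common: ∅.
  x = 6: f ≡ 0 at y ∈ {10}; g ≡ 0 at y ∈ {3}; common: ∅.
  x = 7: f ≡ 0 at y ∈ {6}; g ≡ 0 at y ∈ ∅; common: ∅.
  x = 8: f ≡ 0 at y ∈ {2}; g ≡ 0 at y ∈ {2}; common: {2}.
  x = 9: f ≡ 0 at y ∈ {9}; g ≡ 0 at y ∈ {3}; common: ∅.
  x = 10: f ≡ 0 at y ∈ {5}; g ≡ 0 at y ∈ {0}; common: ∅.
Collecting: common zeros = {(8, 2)}, so the count is 1.
Comparison with the Bézout bound: 1 ≤ 2 = deg(f)·deg(g), as expected for curves with no common component (the affine F_11-count falls short of the bound because intersections may lie at infinity, over extension fields, or carry multiplicity).


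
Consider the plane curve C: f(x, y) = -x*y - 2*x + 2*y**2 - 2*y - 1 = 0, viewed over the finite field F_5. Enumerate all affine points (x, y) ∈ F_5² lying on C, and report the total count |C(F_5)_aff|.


Affine F_5-points: {(2, 0), (2, 2), (3, 1), (3, 4)}; count = 4.

For each of the 25 pairs (x, y) ∈ F_5², evaluate f(x, y) mod 5. Record the zeros.
  x = 0: [0↦4, 1↦4, 2↦3, 3↦1, 4↦3]  zeros at y ∈ ∅
  x = 1: [0↦2, 1↦1, 2↦4, 3↦1, 4↦2]  zeros at y ∈ ∅
  x = 2: [0↦0, 1↦3, 2↦0, 3↦1, 4↦1]  zeros at y ∈ {0, 2}
  x = 3: [0↦3, 1↦0, 2↦1, 3↦1, 4↦0]  zeros at y ∈ {1, 4}
  x = 4: [0↦1, 1↦2, 2↦2, 3↦1, 4↦4]  zeros at y ∈ ∅
Collecting zeros: affine points = {(2, 0), (2, 2), (3, 1), (3, 4)}.
Total count |C(F_5)_aff| = 4.


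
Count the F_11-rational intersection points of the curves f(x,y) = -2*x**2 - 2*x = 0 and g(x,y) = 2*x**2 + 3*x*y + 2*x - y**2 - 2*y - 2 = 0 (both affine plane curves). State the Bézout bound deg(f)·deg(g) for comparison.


Common zeros: ∅; count = 0; Bézout bound = 4.

deg(f) = 2, deg(g) = 2, so Bézout bound = 4.
Scan x ∈ F_11. For each x, list the y ∈ F_11 with f(x, y) ≡ 0 and those with g(x, y) ≡ 0 (mod 11); the common zeros in that column are the intersection.
  x = 0: f ≡ 0 at y ∈ {0, 1, 2, 3, 4, 5, 6, 7, 8, 9, 10}; g ≡ 0 at y ∈ ∅; common: ∅.
  x = 1: f ≡ 0 at y ∈ ∅; g ≡ 0 at y ∈ {2, 10}; common: ∅.
  x = 2: f ≡ 0 at y ∈ ∅; g ≡ 0 at y ∈ {7, 8}; common: ∅.
  x = 3: f ≡ 0 at y ∈ ∅; g ≡ 0 at y ∈ {0, 7}; common: ∅.
  x = 4: f ≡ 0 at y ∈ ∅; g ≡ 0 at y ∈ ∅; common: ∅.
  x = 5: f ≡ 0 at y ∈ ∅; g ≡ 0 at y ∈ {3, 10}; common: ∅.
  x = 6: f ≡ 0 at y ∈ ∅; g ≡ 0 at y ∈ {2, 3}; common: ∅.
  x = 7: f ≡ 0 at y ∈ ∅; g ≡ 0 at y ∈ {0, 8}; common: ∅.
  x = 8: f ≡ 0 at y ∈ ∅; g ≡ 0 at y ∈ ∅; common: ∅.
  x = 9: f ≡ 0 at y ∈ ∅; g ≡ 0 at y ∈ ∅; common: ∅.
  x = 10: f ≡ 0 at y ∈ {0, 1, 2, 3, 4, 5, 6, 7, 8, 9, 10}; g ≡ 0 at y ∈ ∅; common: ∅.
Collecting: common zeros = ∅, so the count is 0.
Comparison with the Bézout bound: 0 ≤ 4 = deg(f)·deg(g), as expected for curves with no common component (the affine F_11-count falls short of the bound because intersections may lie at infinity, over extension fields, or carry multiplicity).


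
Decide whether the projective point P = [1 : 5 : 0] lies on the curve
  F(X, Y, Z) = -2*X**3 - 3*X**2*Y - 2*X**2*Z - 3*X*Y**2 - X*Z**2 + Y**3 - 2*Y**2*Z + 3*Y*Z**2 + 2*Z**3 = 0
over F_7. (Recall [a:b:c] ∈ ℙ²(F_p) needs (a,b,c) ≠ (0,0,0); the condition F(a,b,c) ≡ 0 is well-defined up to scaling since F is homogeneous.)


F(1,5,0) ≡ 5 (mod 7); P is NOT on the curve.

Evaluate F(1, 5, 0) term-by-term (mod 7).
  -2*X**3 ↦ -2·1·1·1 = -2
  -3*X**2*Y ↦ -3·1·5·1 = -15
  -2*X**2*Z ↦ -2·1·1·0 = 0
  -3*X*Y**2 ↦ -3·1·25·1 = -75
  -X*Z**2 ↦ -1·1·1·0 = 0
  Y**3 ↦ 1·1·125·1 = 125
  -2*Y**2*Z ↦ -2·1·25·0 = 0
  3*Y*Z**2 ↦ 3·1·5·0 = 0
  2*Z**3 ↦ 2·1·1·0 = 0
Sum: F(1, 5, 0) = (-2) + (-15) + (0) + (-75) + (0) + (125) + (0) + (0) + (0) = 33.
Reducing mod 7: 33 ≡ 5 (mod 7).
Since F(a, b, c) ≡ 5 ≠ 0 (mod 7), P does NOT lie on the curve.


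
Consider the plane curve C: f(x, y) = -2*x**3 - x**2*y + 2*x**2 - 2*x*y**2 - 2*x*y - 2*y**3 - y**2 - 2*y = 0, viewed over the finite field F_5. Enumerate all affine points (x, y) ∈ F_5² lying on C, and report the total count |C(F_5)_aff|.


Affine F_5-points: {(0, 0), (0, 1), (1, 0), (1, 1), (2, 1), (4, 2)}; count = 6.

For each of the 25 pairs (x, y) ∈ F_5², evaluate f(x, y) mod 5. Record the zeros.
  x = 0: [0↦0, 1↦0, 2↦1, 3↦1, 4↦3]  zeros at y ∈ {0, 1}
  x = 1: [0↦0, 1↦0, 2↦2, 3↦4, 4↦4]  zeros at y ∈ {0, 1}
  x = 2: [0↦2, 1↦0, 2↦1, 3↦3, 4↦4]  zeros at y ∈ {1}
  x = 3: [0↦4, 1↦3, 2↦1, 3↦1, 4↦1]  zeros at y ∈ ∅
  x = 4: [0↦4, 1↦2, 2↦0, 3↦1, 4↦3]  zeros at y ∈ {2}
Collecting zeros: affine points = {(0, 0), (0, 1), (1, 0), (1, 1), (2, 1), (4, 2)}.
Total count |C(F_5)_aff| = 6.


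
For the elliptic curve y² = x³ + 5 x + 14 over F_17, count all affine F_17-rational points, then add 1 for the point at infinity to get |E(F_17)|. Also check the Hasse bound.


Affine points = {(2, 7), (2, 10), (4, 8), (4, 9), (7, 1), (7, 16), (12, 0), (13, 7), (13, 10), (15, 8), (15, 9), (16, 5), (16, 12)}; affine count = 13; |E(F_17)| = 14.

Discriminant check: Δ ∝ 4a³ + 27b² = 4·5³ + 27·14² = 4·125 + 27·196 ≡ 12 (mod 17). Nonzero ⇒ E is nonsingular.
For each x ∈ F_17, compute rhs = x³ + 5·x + 14 mod 17, then count y ∈ F_17 with y² ≡ rhs.
  x = 0: rhs = 14, matching y values: none (0 points).
  x = 1: rhs = 3, matching y values: none (0 points).
  x = 2: rhs = 15, matching y values: 7, 10 (2 points).
  x = 3: rhs = 5, matching y values: none (0 points).
  x = 4: rhs = 13, matching y values: 8, 9 (2 points).
  x = 5: rhs = 11, matching y values: none (0 points).
  x = 6: rhs = 5, matching y values: none (0 points).
  x = 7: rhs = 1, matching y values: 1, 16 (2 points).
  x = 8: rhs = 5, matching y values: none (0 points).
  x = 9: rhs = 6, matching y values: none (0 points).
  x = 10: rhs = 10, matching y values: none (0 points).
  x = 11: rhs = 6, matching y values: none (0 points).
  x = 12: rhs = 0, matching y values: 0 (1 points).
  x = 13: rhs = 15, matching y values: 7, 10 (2 points).
  x = 14: rhs = 6, matching y values: none (0 points).
  x = 15: rhs = 13, matching y values: 8, 9 (2 points).
  x = 16: rhs = 8, matching y values: 5, 12 (2 points).
Total affine count: 13.
Full point count |E(F_17)| = 13 + 1 = 14.
Hasse bound: |14 − (17+1)| = |-4| = 4 ≤ 2√17 ≈ 8.2462 ✓.


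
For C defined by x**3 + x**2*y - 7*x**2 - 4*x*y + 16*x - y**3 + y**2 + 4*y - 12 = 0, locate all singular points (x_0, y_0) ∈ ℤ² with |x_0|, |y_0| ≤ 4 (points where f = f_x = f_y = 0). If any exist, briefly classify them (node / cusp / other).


Singular points: {(2, 0)}; classification: node.

Compute partial derivatives:
  f_x = 3*x**2 + 2*x*y - 14*x - 4*y + 16.
  f_y = x**2 - 4*x - 3*y**2 + 2*y + 4.
Scan x_0 ∈ {−4, ..., 4}. For each x_0, f_y(x_0, y) is a polynomial in y; find its integer roots y ∈ {−4, ..., 4}, then test f_x and f at those candidates.
  x = -4: f_y(-4, y) = -3*y**2 + 2*y + 36; no integer root y with |y| ≤ 4.
  x = -3: f_y(-3, y) = -3*y**2 + 2*y + 25; no integer root y with |y| ≤ 4.
  x = -2: f_y(-2, y) = -3*y**2 + 2*y + 16; vanishes at y ∈ {-2}. (-2, -2): f_x = 72 ≠ 0.
  x = -1: f_y(-1, y) = -3*y**2 + 2*y + 9; no integer root y with |y| ≤ 4.
  x = 0: f_y(0, y) = -3*y**2 + 2*y + 4; no integer root y with |y| ≤ 4.
  x = 1: f_y(1, y) = -3*y**2 + 2*y + 1; vanishes at y ∈ {1}. (1, 1): f_x = 3 ≠ 0.
  x = 2: f_y(2, y) = -3*y**2 + 2*y; vanishes at y ∈ {0}. (2, 0): f_x = 0, f = 0 — SINGULAR.
  x = 3: f_y(3, y) = -3*y**2 + 2*y + 1; vanishes at y ∈ {1}. (3, 1): f_x = 3 ≠ 0.
  x = 4: f_y(4, y) = -3*y**2 + 2*y + 4; no integer root y with |y| ≤ 4.
Only singular point on the grid: (2, 0).
Classify: substitute x = 2 + u, y = 0 + v and expand: f = u**3 + u**2*v - u**2 - v**3 + v**2.
No constant or linear terms (consistent with a singular point). Quadratic part: -u**2 + v**2. Cubic part: u**3 + u**2*v - v**3.
The quadratic part v**2 - u**2 = (v − u)(v + u) splits into two distinct linear factors, so there are two distinct tangent lines y − 0 = ±(x − 2) — this is a node (ordinary double point).
Classification: node.


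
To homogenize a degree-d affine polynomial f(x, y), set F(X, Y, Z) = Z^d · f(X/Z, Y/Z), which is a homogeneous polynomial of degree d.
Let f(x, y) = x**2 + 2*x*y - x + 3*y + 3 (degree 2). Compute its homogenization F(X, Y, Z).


F(X, Y, Z) = X**2 + 2*X*Y - X*Z + 3*Y*Z + 3*Z**2

deg(f) = 2.
Substitute x = X/Z, y = Y/Z into f, then multiply by Z^2.
  monomial 1·x^2·y^0 ↦ 1·X^2·Y^0·Z^0.
  monomial 2·x^1·y^1 ↦ 2·X^1·Y^1·Z^0.
  monomial -1·x^1·y^0 ↦ -1·X^1·Y^0·Z^1.
  monomial 3·x^0·y^1 ↦ 3·X^0·Y^1·Z^1.
  monomial 3·x^0·y^0 ↦ 3·X^0·Y^0·Z^2.
Collecting: F(X, Y, Z) = X**2 + 2*X*Y - X*Z + 3*Y*Z + 3*Z**2.


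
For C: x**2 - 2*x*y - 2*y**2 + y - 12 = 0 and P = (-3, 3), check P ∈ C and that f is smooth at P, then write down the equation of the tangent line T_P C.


Tangent line at P: -12*x - 5*y - 21 = 0.

Step 1: f(-3, 3) = 0, so P lies on C.
Step 2: partial derivatives
  f_x(x, y) = 2*x - 2*y, f_y(x, y) = -2*x - 4*y + 1.
  f_x(P) = -12, f_y(P) = -5 (gradient nonzero, so P is smooth).
Step 3: tangent line at P: -12·(x − -3) + -5·(y − 3) = 0.
Expanding: -12*x - 5*y - 21 = 0.


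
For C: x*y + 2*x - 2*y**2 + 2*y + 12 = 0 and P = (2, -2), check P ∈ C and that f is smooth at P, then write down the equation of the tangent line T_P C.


Tangent line at P: 12*y + 24 = 0.

Step 1: f(2, -2) = 0, so P lies on C.
Step 2: partial derivatives
  f_x(x, y) = y + 2, f_y(x, y) = x - 4*y + 2.
  f_x(P) = 0, f_y(P) = 12 (gradient nonzero, so P is smooth).
Step 3: tangent line at P: 0·(x − 2) + 12·(y − -2) = 0.
Expanding: 12*y + 24 = 0.


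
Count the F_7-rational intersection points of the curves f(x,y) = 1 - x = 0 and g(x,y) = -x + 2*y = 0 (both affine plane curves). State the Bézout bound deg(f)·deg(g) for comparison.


Common zeros: {(1, 4)}; count = 1; Bézout bound = 1.

deg(f) = 1, deg(g) = 1, so Bézout bound = 1.
Scan x ∈ F_7. For each x, list the y ∈ F_7 with f(x, y) ≡ 0 and those with g(x, y) ≡ 0 (mod 7); the common zeros in that column are the intersection.
  x = 0: f ≡ 0 at y ∈ ∅; g ≡ 0 at y ∈ {0}; common: ∅.
  x = 1: f ≡ 0 at y ∈ {0, 1, 2, 3, 4, 5, 6}; g ≡ 0 at y ∈ {4}; common: {4}.
  x = 2: f ≡ 0 at y ∈ ∅; g ≡ 0 at y ∈ {1}; common: ∅.
  x = 3: f ≡ 0 at y ∈ ∅; g ≡ 0 at y ∈ {5}; common: ∅.
  x = 4: f ≡ 0 at y ∈ ∅; g ≡ 0 at y ∈ {2}; common: ∅.
  x = 5: f ≡ 0 at y ∈ ∅; g ≡ 0 at y ∈ {6}; common: ∅.
  x = 6: f ≡ 0 at y ∈ ∅; g ≡ 0 at y ∈ {3}; common: ∅.
Collecting: common zeros = {(1, 4)}, so the count is 1.
Comparison with the Bézout bound: 1 ≤ 1 = deg(f)·deg(g), as expected for curves with no common component (the bound is attained).


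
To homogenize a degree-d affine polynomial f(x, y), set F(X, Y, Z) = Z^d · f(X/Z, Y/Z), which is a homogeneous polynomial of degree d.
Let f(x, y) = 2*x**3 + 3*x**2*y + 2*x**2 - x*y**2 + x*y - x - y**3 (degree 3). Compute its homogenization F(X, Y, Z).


F(X, Y, Z) = 2*X**3 + 3*X**2*Y + 2*X**2*Z - X*Y**2 + X*Y*Z - X*Z**2 - Y**3

deg(f) = 3.
Substitute x = X/Z, y = Y/Z into f, then multiply by Z^3.
  monomial 2·x^3·y^0 ↦ 2·X^3·Y^0·Z^0.
  monomial 3·x^2·y^1 ↦ 3·X^2·Y^1·Z^0.
  monomial 2·x^2·y^0 ↦ 2·X^2·Y^0·Z^1.
  monomial -1·x^1·y^2 ↦ -1·X^1·Y^2·Z^0.
  monomial 1·x^1·y^1 ↦ 1·X^1·Y^1·Z^1.
  monomial -1·x^1·y^0 ↦ -1·X^1·Y^0·Z^2.
  monomial -1·x^0·y^3 ↦ -1·X^0·Y^3·Z^0.
Collecting: F(X, Y, Z) = 2*X**3 + 3*X**2*Y + 2*X**2*Z - X*Y**2 + X*Y*Z - X*Z**2 - Y**3.


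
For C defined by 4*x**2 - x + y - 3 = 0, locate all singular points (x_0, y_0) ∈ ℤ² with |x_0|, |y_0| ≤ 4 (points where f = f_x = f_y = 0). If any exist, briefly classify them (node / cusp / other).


No singular points in the scanned grid; C is smooth there.

Compute partial derivatives:
  f_x = 8*x - 1.
  f_y = 1.
f_y = 1 is a nonzero constant, so f_y never vanishes: no point (x, y) can satisfy f = f_x = f_y = 0. In particular no (x, y) ∈ {−4, ..., 4}² is singular; the curve is smooth.


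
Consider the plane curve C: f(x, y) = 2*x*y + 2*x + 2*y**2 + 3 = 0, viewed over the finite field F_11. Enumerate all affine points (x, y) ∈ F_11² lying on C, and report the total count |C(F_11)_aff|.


Affine F_11-points: {(0, 2), (0, 9), (2, 4), (2, 5), (4, 0), (4, 7), (7, 1), (7, 3), (8, 6), (8, 8)}; count = 10.

For each of the 121 pairs (x, y) ∈ F_11², evaluate f(x, y) mod 11. Record the zeros.
  x = 0: [0↦3, 1↦5, 2↦0, 3↦10, 4↦2, 5↦9, 6↦9, 7↦2, 8↦10, 9↦0, 10↦5]  zeros at y ∈ {2, 9}
  x = 1: [0↦5, 1↦9, 2↦6, 3↦7, 4↦1, 5↦10, 6↦1, 7↦7, 8↦6, 9↦9, 10↦5]  zeros at y ∈ ∅
  x = 2: [0↦7, 1↦2, 2↦1, 3↦4, 4↦0, 5↦0, 6↦4, 7↦1, 8↦2, 9↦7, 10↦5]  zeros at y ∈ {4, 5}
  x = 3: [0↦9, 1↦6, 2↦7, 3↦1, 4↦10, 5↦1, 6↦7, 7↦6, 8↦9, 9↦5, 10↦5]  zeros at y ∈ ∅
  x = 4: [0↦0, 1↦10, 2↦2, 3↦9, 4↦9, 5↦2, 6↦10, 7↦0, 8↦5, 9↦3, 10↦5]  zeros at y ∈ {0, 7}
  x = 5: [0↦2, 1↦3, 2↦8, 3↦6, 4↦8, 5↦3, 6↦2, 7↦5, 8↦1, 9↦1, 10↦5]  zeros at y ∈ ∅
  x = 6: [0↦4, 1↦7, 2↦3, 3↦3, 4↦7, 5↦4, 6↦5, 7↦10, 8↦8, 9↦10, 10↦5]  zeros at y ∈ ∅
  x = 7: [0↦6, 1↦0, 2↦9, 3↦0, 4↦6, 5↦5, 6↦8, 7↦4, 8↦4, 9↦8, 10↦5]  zeros at y ∈ {1, 3}
  x = 8: [0↦8, 1↦4, 2↦4, 3↦8, 4↦5, 5↦6, 6↦0, 7↦9, 8↦0, 9↦6, 10↦5]  zeros at y ∈ {6, 8}
  x = 9: [0↦10, 1↦8, 2↦10, 3↦5, 4↦4, 5↦7, 6↦3, 7↦3, 8↦7, 9↦4, 10↦5]  zeros at y ∈ ∅
  x = 10: [0↦1, 1↦1, 2↦5, 3↦2, 4↦3, 5↦8, 6↦6, 7↦8, 8↦3, 9↦2, 10↦5]  zeros at y ∈ ∅
Collecting zeros: affine points = {(0, 2), (0, 9), (2, 4), (2, 5), (4, 0), (4, 7), (7, 1), (7, 3), (8, 6), (8, 8)}.
Total count |C(F_11)_aff| = 10.


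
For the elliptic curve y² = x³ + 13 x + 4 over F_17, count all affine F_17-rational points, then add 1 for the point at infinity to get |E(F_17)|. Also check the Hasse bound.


Affine points = {(0, 2), (0, 15), (1, 1), (1, 16), (2, 2), (2, 15), (3, 6), (3, 11), (4, 1), (4, 16), (6, 3), (6, 14), (7, 8), (7, 9), (8, 5), (8, 12), (9, 0), (11, 4), (11, 13), (12, 1), (12, 16), (15, 2), (15, 15)}; affine count = 23; |E(F_17)| = 24.

Discriminant check: Δ ∝ 4a³ + 27b² = 4·13³ + 27·4² = 4·2197 + 27·16 ≡ 6 (mod 17). Nonzero ⇒ E is nonsingular.
For each x ∈ F_17, compute rhs = x³ + 13·x + 4 mod 17, then count y ∈ F_17 with y² ≡ rhs.
  x = 0: rhs = 4, matching y values: 2, 15 (2 points).
  x = 1: rhs = 1, matching y values: 1, 16 (2 points).
  x = 2: rhs = 4, matching y values: 2, 15 (2 points).
  x = 3: rhs = 2, matching y values: 6, 11 (2 points).
  x = 4: rhs = 1, matching y values: 1, 16 (2 points).
  x = 5: rhs = 7, matching y values: none (0 points).
  x = 6: rhs = 9, matching y values: 3, 14 (2 points).
  x = 7: rhs = 13, matching y values: 8, 9 (2 points).
  x = 8: rhs = 8, matching y values: 5, 12 (2 points).
  x = 9: rhs = 0, matching y values: 0 (1 points).
  x = 10: rhs = 12, matching y values: none (0 points).
  x = 11: rhs = 16, matching y values: 4, 13 (2 points).
  x = 12: rhs = 1, matching y values: 1, 16 (2 points).
  x = 13: rhs = 7, matching y values: none (0 points).
  x = 14: rhs = 6, matching y values: none (0 points).
  x = 15: rhs = 4, matching y values: 2, 15 (2 points).
  x = 16: rhs = 7, matching y values: none (0 points).
Total affine count: 23.
Full point count |E(F_17)| = 23 + 1 = 24.
Hasse bound: |24 − (17+1)| = |6| = 6 ≤ 2√17 ≈ 8.2462 ✓.


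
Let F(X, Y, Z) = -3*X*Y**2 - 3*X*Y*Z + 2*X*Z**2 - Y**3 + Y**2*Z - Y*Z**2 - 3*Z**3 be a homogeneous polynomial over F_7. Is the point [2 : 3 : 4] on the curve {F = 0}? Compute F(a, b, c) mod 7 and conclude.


F(2,3,4) ≡ 1 (mod 7); P is NOT on the curve.

Evaluate F(2, 3, 4) term-by-term (mod 7).
  -3*X*Y**2 ↦ -3·2·9·1 = -54
  -3*X*Y*Z ↦ -3·2·3·4 = -72
  2*X*Z**2 ↦ 2·2·1·16 = 64
  -Y**3 ↦ -1·1·27·1 = -27
  Y**2*Z ↦ 1·1·9·4 = 36
  -Y*Z**2 ↦ -1·1·3·16 = -48
  -3*Z**3 ↦ -3·1·1·64 = -192
Sum: F(2, 3, 4) = (-54) + (-72) + (64) + (-27) + (36) + (-48) + (-192) = -293.
Reducing mod 7: -293 ≡ 1 (mod 7).
Since F(a, b, c) ≡ 1 ≠ 0 (mod 7), P does NOT lie on the curve.


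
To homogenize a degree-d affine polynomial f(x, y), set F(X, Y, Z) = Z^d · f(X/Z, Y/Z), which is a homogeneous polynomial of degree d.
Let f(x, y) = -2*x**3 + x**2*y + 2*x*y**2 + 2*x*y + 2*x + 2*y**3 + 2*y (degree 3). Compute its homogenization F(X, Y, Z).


F(X, Y, Z) = -2*X**3 + X**2*Y + 2*X*Y**2 + 2*X*Y*Z + 2*X*Z**2 + 2*Y**3 + 2*Y*Z**2

deg(f) = 3.
Substitute x = X/Z, y = Y/Z into f, then multiply by Z^3.
  monomial -2·x^3·y^0 ↦ -2·X^3·Y^0·Z^0.
  monomial 1·x^2·y^1 ↦ 1·X^2·Y^1·Z^0.
  monomial 2·x^1·y^2 ↦ 2·X^1·Y^2·Z^0.
  monomial 2·x^1·y^1 ↦ 2·X^1·Y^1·Z^1.
  monomial 2·x^1·y^0 ↦ 2·X^1·Y^0·Z^2.
  monomial 2·x^0·y^3 ↦ 2·X^0·Y^3·Z^0.
  monomial 2·x^0·y^1 ↦ 2·X^0·Y^1·Z^2.
Collecting: F(X, Y, Z) = -2*X**3 + X**2*Y + 2*X*Y**2 + 2*X*Y*Z + 2*X*Z**2 + 2*Y**3 + 2*Y*Z**2.


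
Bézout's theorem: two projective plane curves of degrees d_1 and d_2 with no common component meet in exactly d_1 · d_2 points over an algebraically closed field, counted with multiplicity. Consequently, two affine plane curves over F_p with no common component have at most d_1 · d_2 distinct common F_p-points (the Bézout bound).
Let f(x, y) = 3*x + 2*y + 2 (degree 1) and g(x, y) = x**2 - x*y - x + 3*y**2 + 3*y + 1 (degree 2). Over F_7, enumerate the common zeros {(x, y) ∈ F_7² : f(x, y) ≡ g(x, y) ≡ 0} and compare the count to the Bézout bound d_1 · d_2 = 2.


Common zeros: ∅; count = 0; Bézout bound = 2.

deg(f) = 1, deg(g) = 2, so Bézout bound = 2.
Scan x ∈ F_7. For each x, list the y ∈ F_7 with f(x, y) ≡ 0 and those with g(x, y) ≡ 0 (mod 7); the common zeros in that column are the intersection.
  x = 0: f ≡ 0 at y ∈ {6}; g ≡ 0 at y ∈ {1, 5}; common: ∅.
  x = 1: f ≡ 0 at y ∈ {1}; g ≡ 0 at y ∈ ∅; common: ∅.
  x = 2: f ≡ 0 at y ∈ {3}; g ≡ 0 at y ∈ {1}; common: ∅.
  x = 3: f ≡ 0 at y ∈ {5}; g ≡ 0 at y ∈ {0}; common: ∅.
  x = 4: f ≡ 0 at y ∈ {0}; g ≡ 0 at y ∈ ∅; common: ∅.
  x = 5: f ≡ 0 at y ∈ {2}; g ≡ 0 at y ∈ {0, 3}; common: ∅.
  x = 6: f ≡ 0 at y ∈ {4}; g ≡ 0 at y ∈ {3, 5}; common: ∅.
Collecting: common zeros = ∅, so the count is 0.
Comparison with the Bézout bound: 0 ≤ 2 = deg(f)·deg(g), as expected for curves with no common component (the affine F_7-count falls short of the bound because intersections may lie at infinity, over extension fields, or carry multiplicity).


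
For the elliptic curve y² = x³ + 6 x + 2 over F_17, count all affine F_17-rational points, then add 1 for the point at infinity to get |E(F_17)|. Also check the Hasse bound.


Affine points = {(0, 6), (0, 11), (1, 3), (1, 14), (3, 8), (3, 9), (5, 2), (5, 15), (6, 4), (6, 13), (7, 8), (7, 9), (8, 1), (8, 16), (10, 5), (10, 12), (12, 0), (13, 4), (13, 13), (14, 5), (14, 12), (15, 4), (15, 13)}; affine count = 23; |E(F_17)| = 24.

Discriminant check: Δ ∝ 4a³ + 27b² = 4·6³ + 27·2² = 4·216 + 27·4 ≡ 3 (mod 17). Nonzero ⇒ E is nonsingular.
For each x ∈ F_17, compute rhs = x³ + 6·x + 2 mod 17, then count y ∈ F_17 with y² ≡ rhs.
  x = 0: rhs = 2, matching y values: 6, 11 (2 points).
  x = 1: rhs = 9, matching y values: 3, 14 (2 points).
  x = 2: rhs = 5, matching y values: none (0 points).
  x = 3: rhs = 13, matching y values: 8, 9 (2 points).
  x = 4: rhs = 5, matching y values: none (0 points).
  x = 5: rhs = 4, matching y values: 2, 15 (2 points).
  x = 6: rhs = 16, matching y values: 4, 13 (2 points).
  x = 7: rhs = 13, matching y values: 8, 9 (2 points).
  x = 8: rhs = 1, matching y values: 1, 16 (2 points).
  x = 9: rhs = 3, matching y values: none (0 points).
  x = 10: rhs = 8, matching y values: 5, 12 (2 points).
  x = 11: rhs = 5, matching y values: none (0 points).
  x = 12: rhs = 0, matching y values: 0 (1 points).
  x = 13: rhs = 16, matching y values: 4, 13 (2 points).
  x = 14: rhs = 8, matching y values: 5, 12 (2 points).
  x = 15: rhs = 16, matching y values: 4, 13 (2 points).
  x = 16: rhs = 12, matching y values: none (0 points).
Total affine count: 23.
Full point count |E(F_17)| = 23 + 1 = 24.
Hasse bound: |24 − (17+1)| = |6| = 6 ≤ 2√17 ≈ 8.2462 ✓.
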